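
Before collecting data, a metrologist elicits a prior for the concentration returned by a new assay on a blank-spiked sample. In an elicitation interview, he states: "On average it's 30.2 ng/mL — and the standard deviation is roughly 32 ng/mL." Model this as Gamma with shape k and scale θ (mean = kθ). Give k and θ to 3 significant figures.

For Gamma(k, scale θ): mean = kθ, variance = kθ², so CV = 1/√k.
CV = SD/mean = 32/30.2 = 1.06, hence k = 1/CV² = 0.891.
Then θ = mean/k = 30.2/0.891 = 33.9.

k ≈ 0.891, θ ≈ 33.9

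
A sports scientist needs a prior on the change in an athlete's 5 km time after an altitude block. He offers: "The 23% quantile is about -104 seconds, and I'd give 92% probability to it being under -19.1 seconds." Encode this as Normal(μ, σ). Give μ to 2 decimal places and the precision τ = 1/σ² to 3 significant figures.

For Normal(μ,σ), the p-quantile is μ + z_p·σ. Here z_{0.23} = -0.7388, z_{0.92} = 1.405.
So -104 = μ − 0.7388σ and -19.1 = μ + 1.405σ.
Subtracting: σ = (-19.1 − -104)/(1.405 − (-0.7388)) = 39.60.
Then μ = -104 − (-0.7388)·39.60 = -74.74.
Precision τ = 1/σ² = 1/39.6² = 0.000638.

μ = -74.74, τ = 0.000638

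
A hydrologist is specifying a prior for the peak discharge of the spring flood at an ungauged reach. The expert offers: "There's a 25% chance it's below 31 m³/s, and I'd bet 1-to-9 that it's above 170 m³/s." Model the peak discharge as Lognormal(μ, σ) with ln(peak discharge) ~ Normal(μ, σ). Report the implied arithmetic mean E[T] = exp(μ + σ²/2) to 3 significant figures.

If T ~ Lognormal(μ,σ) then ln T ~ Normal(μ,σ), so the p-quantile of ln T is μ + z_p·σ.
ln(31) = 3.434 and ln(170) = 5.136; z_{0.25} = -0.6745, z_{0.9} = 1.282.
σ = (5.136 − 3.434)/(1.282 − (-0.6745)) = 0.870.
μ = 3.434 − (-0.6745)·0.870 = 4.021.
E[T] = exp(μ + σ²/2) = exp(4.021 + 0.3785) = 81.4 m³/s.

E[T] ≈ 81.4 m³/s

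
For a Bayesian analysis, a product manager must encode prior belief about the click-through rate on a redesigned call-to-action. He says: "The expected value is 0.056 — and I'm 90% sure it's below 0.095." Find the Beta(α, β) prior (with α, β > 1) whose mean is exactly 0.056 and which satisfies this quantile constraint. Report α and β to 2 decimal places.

With mean 0.056 fixed, write α = 0.056s, β = 0.944s where s = α+β.
Need P(θ < 0.095) = 0.9 under Beta(0.056s, 0.944s). Normal approximation: (q−m)/√(m(1−m)/s) ≈ z_{0.9} = 1.28, so s ≈ 0.056·0.944·(1.28)²/(0.095−0.056)² = 57.1.
At s = 57.1: P(θ<0.095) ≈ 0.893. Adjusting to match 0.9 gives s ≈ 62.32.
So α = 0.056·62.32 ≈ 3.49, β = 0.944·62.32 ≈ 58.83.

α ≈ 3.49, β ≈ 58.83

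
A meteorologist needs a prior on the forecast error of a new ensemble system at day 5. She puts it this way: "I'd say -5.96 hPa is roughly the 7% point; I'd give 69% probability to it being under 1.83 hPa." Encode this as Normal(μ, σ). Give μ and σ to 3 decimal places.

μ = -0.129, σ = 3.951

For Normal(μ,σ), the p-quantile is μ + z_p·σ. Here z_{0.07} = -1.476, z_{0.69} = 0.4959.
So -5.96 = μ − 1.476σ and 1.83 = μ + 0.4959σ.
Subtracting: σ = (1.83 − -5.96)/(0.4959 − (-1.476)) = 3.951.
Then μ = -5.96 − (-1.476)·3.951 = -0.129.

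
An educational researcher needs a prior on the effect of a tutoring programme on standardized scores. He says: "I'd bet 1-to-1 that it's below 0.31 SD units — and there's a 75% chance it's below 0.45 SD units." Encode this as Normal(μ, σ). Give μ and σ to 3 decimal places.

μ = 0.310, σ = 0.208

For Normal(μ,σ), the p-quantile is μ + z_p·σ. Here z_{0.5} = 0, z_{0.75} = 0.6745.
So 0.31 = μ + 0σ and 0.45 = μ + 0.6745σ.
Subtracting: σ = (0.45 − 0.31)/(0.6745 − (0)) = 0.208.
Then μ = 0.31 − (0)·0.208 = 0.310.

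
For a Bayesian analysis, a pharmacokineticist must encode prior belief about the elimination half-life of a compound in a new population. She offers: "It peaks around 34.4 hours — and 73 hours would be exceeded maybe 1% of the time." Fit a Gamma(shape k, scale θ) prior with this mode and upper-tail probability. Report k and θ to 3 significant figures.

k ≈ 9.58, θ ≈ 4.01

Gamma(k,θ) with k>1 has mode (k−1)θ, so θ = 34.4/(k−1).
Need P(X < 73) = 0.99 with θ tied to k this way. Start at k = 2, θ = 34.4: P(X<73) ≈ 0.626.
Too low — raise k to concentrate. Iterating converges to k ≈ 9.58.
Then θ = 34.4/(9.58−1) ≈ 4.01.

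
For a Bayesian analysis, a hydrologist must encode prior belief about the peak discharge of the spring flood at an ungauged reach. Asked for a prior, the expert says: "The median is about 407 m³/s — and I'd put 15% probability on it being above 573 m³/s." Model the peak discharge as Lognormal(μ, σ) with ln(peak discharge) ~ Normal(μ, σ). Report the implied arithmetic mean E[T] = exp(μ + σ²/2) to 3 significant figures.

If T ~ Lognormal(μ,σ) then ln T ~ Normal(μ,σ), so the p-quantile of ln T is μ + z_p·σ.
ln(407) = 6.009 and ln(573) = 6.351; z_{0.5} = 0, z_{0.85} = 1.036.
σ = (6.351 − 6.009)/(1.036 − (0)) = 0.330.
μ = 6.009 − (0)·0.330 = 6.009.
E[T] = exp(μ + σ²/2) = exp(6.009 + 0.0545) = 430 m³/s.

E[T] ≈ 430 m³/s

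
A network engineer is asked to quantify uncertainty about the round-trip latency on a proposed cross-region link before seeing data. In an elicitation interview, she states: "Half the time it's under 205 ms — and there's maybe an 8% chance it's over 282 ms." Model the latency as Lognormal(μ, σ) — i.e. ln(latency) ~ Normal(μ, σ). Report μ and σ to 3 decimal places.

If T ~ Lognormal(μ,σ) then ln T ~ Normal(μ,σ), so the p-quantile of ln T is μ + z_p·σ.
ln(205) = 5.323 and ln(282) = 5.642; z_{0.5} = 0, z_{0.92} = 1.405.
σ = (5.642 − 5.323)/(1.405 − (0)) = 0.227.
μ = 5.323 − (0)·0.227 = 5.323.

μ ≈ 5.323, σ ≈ 0.227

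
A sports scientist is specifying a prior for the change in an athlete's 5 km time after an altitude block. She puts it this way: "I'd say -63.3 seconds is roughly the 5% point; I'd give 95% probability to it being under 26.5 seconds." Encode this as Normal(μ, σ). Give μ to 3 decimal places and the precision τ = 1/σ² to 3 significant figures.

For Normal(μ,σ), the p-quantile is μ + z_p·σ. Here z_{0.05} = -1.645, z_{0.95} = 1.645.
So -63.3 = μ − 1.645σ and 26.5 = μ + 1.645σ.
Subtracting: σ = (26.5 − -63.3)/(1.645 − (-1.645)) = 27.297.
Then μ = -63.3 − (-1.645)·27.297 = -18.400.
Precision τ = 1/σ² = 1/27.3² = 0.00134.

μ = -18.400, τ = 0.00134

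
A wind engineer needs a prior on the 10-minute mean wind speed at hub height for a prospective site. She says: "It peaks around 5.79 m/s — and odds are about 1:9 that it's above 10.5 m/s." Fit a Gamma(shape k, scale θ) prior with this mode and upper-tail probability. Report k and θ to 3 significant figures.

Gamma(k,θ) with k>1 has mode (k−1)θ, so θ = 5.79/(k−1).
Need P(X < 10.5) = 0.9 with θ tied to k this way. Start at k = 2, θ = 5.79: P(X<10.5) ≈ 0.541.
Too low — raise k to concentrate. Iterating converges to k ≈ 6.38.
Then θ = 5.79/(6.38−1) ≈ 1.08.

k ≈ 6.38, θ ≈ 1.08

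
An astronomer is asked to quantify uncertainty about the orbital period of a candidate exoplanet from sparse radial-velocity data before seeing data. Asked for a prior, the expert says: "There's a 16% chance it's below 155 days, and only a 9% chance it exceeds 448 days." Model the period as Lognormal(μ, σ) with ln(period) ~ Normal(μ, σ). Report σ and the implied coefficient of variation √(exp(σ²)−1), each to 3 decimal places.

If T ~ Lognormal(μ,σ) then ln T ~ Normal(μ,σ), so the p-quantile of ln T is μ + z_p·σ.
ln(155) = 5.043 and ln(448) = 6.105; z_{0.16} = -0.9945, z_{0.91} = 1.341.
σ = (6.105 − 5.043)/(1.341 − (-0.9945)) = 0.455.
μ = 5.043 − (-0.9945)·0.455 = 5.495.
CV = √(exp(σ²)−1) = √(exp(0.2066)−1) = 0.479.

σ ≈ 0.455, CV ≈ 0.479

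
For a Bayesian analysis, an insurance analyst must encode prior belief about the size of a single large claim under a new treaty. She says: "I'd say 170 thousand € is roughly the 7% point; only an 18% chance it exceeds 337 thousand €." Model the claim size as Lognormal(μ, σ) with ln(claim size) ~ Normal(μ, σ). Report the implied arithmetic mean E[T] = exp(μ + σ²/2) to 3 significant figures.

If T ~ Lognormal(μ,σ) then ln T ~ Normal(μ,σ), so the p-quantile of ln T is μ + z_p·σ.
ln(170) = 5.136 and ln(337) = 5.82; z_{0.07} = -1.476, z_{0.82} = 0.9154.
σ = (5.82 − 5.136)/(0.9154 − (-1.476)) = 0.286.
μ = 5.136 − (-1.476)·0.286 = 5.558.
E[T] = exp(μ + σ²/2) = exp(5.558 + 0.0409) = 270 thousand €.

E[T] ≈ 270 thousand €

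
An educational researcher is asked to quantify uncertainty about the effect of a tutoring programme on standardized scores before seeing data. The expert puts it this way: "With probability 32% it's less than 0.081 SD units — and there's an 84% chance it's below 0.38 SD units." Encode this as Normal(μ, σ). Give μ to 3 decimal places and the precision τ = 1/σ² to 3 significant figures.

μ = 0.177, τ = 23.9

The p-quantile of Normal(μ,σ) is μ + z_p·σ, with z_{0.32} = -0.4677 and z_{0.84} = 0.9945.
Eliminate σ: μ = (z₂·x₁ − z₁·x₂)/(z₂ − z₁) = (0.9945·0.081 − (-0.4677)·0.38)/1.462 = 0.177.
Then σ = (x₂ − x₁)/(z₂ − z₁) = (0.38 − 0.081)/1.462 = 0.204.
Precision τ = 1/σ² = 1/0.2045² = 23.9.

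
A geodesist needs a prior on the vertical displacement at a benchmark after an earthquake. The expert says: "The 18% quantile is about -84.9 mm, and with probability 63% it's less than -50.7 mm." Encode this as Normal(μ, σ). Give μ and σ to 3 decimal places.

For Normal(μ,σ), the p-quantile is μ + z_p·σ. Here z_{0.18} = -0.9154, z_{0.63} = 0.3319.
So -84.9 = μ − 0.9154σ and -50.7 = μ + 0.3319σ.
Subtracting: σ = (-50.7 − -84.9)/(0.3319 − (-0.9154)) = 27.421.
Then μ = -84.9 − (-0.9154)·27.421 = -59.800.

μ = -59.800, σ = 27.421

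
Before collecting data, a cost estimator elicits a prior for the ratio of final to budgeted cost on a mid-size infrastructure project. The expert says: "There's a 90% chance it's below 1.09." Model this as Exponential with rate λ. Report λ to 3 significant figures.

λ ≈ 2.11

P(T < 1.09) = 1 − e^(−λ·1.09) = 0.9, so λ = −ln(1−0.9)/1.09 = −ln(0.1)/1.09 = 2.11.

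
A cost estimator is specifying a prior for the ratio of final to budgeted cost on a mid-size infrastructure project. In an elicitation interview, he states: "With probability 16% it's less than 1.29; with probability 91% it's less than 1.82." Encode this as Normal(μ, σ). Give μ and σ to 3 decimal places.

μ = 1.516, σ = 0.227

For Normal(μ,σ), the p-quantile is μ + z_p·σ. Here z_{0.16} = -0.9945, z_{0.91} = 1.341.
So 1.29 = μ − 0.9945σ and 1.82 = μ + 1.341σ.
Subtracting: σ = (1.82 − 1.29)/(1.341 − (-0.9945)) = 0.227.
Then μ = 1.29 − (-0.9945)·0.227 = 1.516.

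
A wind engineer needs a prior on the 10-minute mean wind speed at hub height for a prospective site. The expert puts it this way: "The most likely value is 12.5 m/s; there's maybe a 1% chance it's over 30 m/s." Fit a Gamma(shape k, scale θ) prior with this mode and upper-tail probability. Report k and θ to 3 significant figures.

Gamma(k,θ) with k>1 has mode (k−1)θ, so θ = 12.5/(k−1).
Need P(X < 30) = 0.99 with θ tied to k this way. Start at k = 2, θ = 12.5: P(X<30) ≈ 0.692.
Too low — raise k to concentrate. Iterating converges to k ≈ 7.18.
Then θ = 12.5/(7.18−1) ≈ 2.02.

k ≈ 7.18, θ ≈ 2.02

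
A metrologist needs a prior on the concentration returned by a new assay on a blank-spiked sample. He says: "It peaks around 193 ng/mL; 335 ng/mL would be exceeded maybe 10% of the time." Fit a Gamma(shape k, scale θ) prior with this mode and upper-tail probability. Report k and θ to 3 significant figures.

k ≈ 7.24, θ ≈ 30.9

Gamma(k,θ) with k>1 has mode (k−1)θ, so θ = 193/(k−1).
Need P(X < 335) = 0.9 with θ tied to k this way. Start at k = 2, θ = 193: P(X<335) ≈ 0.518.
Too low — raise k to concentrate. Iterating converges to k ≈ 7.24.
Then θ = 193/(7.24−1) ≈ 30.9.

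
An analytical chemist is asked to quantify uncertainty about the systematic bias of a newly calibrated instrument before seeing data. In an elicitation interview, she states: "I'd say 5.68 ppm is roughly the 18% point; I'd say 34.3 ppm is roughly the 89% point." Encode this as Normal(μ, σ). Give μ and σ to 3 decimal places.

μ = 17.911, σ = 13.362

The p-quantile of Normal(μ,σ) is μ + z_p·σ, with z_{0.18} = -0.9154 and z_{0.89} = 1.227.
Eliminate σ: μ = (z₂·x₁ − z₁·x₂)/(z₂ − z₁) = (1.227·5.68 − (-0.9154)·34.3)/2.142 = 17.911.
Then σ = (x₂ − x₁)/(z₂ − z₁) = (34.3 − 5.68)/2.142 = 13.362.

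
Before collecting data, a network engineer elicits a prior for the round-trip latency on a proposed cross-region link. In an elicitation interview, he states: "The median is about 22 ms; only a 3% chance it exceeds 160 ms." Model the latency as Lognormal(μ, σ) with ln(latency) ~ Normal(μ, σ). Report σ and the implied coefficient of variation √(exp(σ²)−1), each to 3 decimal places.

If T ~ Lognormal(μ,σ) then ln T ~ Normal(μ,σ), so the p-quantile of ln T is μ + z_p·σ.
ln(22) = 3.091 and ln(160) = 5.075; z_{0.5} = 0, z_{0.97} = 1.881.
σ = (5.075 − 3.091)/(1.881 − (0)) = 1.055.
μ = 3.091 − (0)·1.055 = 3.091.
CV = √(exp(σ²)−1) = √(exp(1.1129)−1) = 1.429.

σ ≈ 1.055, CV ≈ 1.429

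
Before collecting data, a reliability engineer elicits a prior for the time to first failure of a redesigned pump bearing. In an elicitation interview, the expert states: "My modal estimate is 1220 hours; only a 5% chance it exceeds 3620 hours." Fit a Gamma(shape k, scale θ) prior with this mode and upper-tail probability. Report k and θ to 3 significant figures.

k ≈ 3.24, θ ≈ 544

Gamma(k,θ) with k>1 has mode (k−1)θ, so θ = 1220/(k−1).
Need P(X < 3620) = 0.95 with θ tied to k this way. Start at k = 2, θ = 1220: P(X<3620) ≈ 0.796.
Too low — raise k to concentrate. Iterating converges to k ≈ 3.24.
Then θ = 1220/(3.24−1) ≈ 544.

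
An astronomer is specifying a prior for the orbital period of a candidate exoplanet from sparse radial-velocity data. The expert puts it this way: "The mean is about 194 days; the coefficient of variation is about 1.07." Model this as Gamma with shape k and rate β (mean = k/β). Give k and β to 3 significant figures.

For Gamma(k, rate β): mean = k/β, variance = k/β², so CV = 1/√k.
CV = 1.07, hence k = 1/CV² = 0.873.
Then β = k/mean = 0.873/194 = 0.0045.

k ≈ 0.873, β ≈ 0.0045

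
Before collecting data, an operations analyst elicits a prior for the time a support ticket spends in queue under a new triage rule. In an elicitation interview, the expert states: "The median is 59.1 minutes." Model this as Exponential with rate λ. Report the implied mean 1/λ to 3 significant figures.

Exponential median = ln 2 / λ, so λ = ln 2 / 59.1 = 0.0117.
Mean = 1/λ = 85.3 minutes.

mean ≈ 85.3 minutes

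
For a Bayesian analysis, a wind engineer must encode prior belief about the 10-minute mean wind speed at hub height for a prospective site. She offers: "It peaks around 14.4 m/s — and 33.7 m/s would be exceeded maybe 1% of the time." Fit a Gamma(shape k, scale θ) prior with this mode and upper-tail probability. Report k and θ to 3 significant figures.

k ≈ 7.58, θ ≈ 2.19

Gamma(k,θ) with k>1 has mode (k−1)θ, so θ = 14.4/(k−1).
Need P(X < 33.7) = 0.99 with θ tied to k this way. Start at k = 2, θ = 14.4: P(X<33.7) ≈ 0.678.
Too low — raise k to concentrate. Iterating converges to k ≈ 7.58.
Then θ = 14.4/(7.58−1) ≈ 2.19.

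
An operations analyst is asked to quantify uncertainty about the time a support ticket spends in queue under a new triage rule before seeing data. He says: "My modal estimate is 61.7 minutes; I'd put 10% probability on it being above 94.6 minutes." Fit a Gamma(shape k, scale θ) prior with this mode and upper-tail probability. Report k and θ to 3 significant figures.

Gamma(k,θ) with k>1 has mode (k−1)θ, so θ = 61.7/(k−1).
Need P(X < 94.6) = 0.9 with θ tied to k this way. Start at k = 2, θ = 61.7: P(X<94.6) ≈ 0.453.
Too low — raise k to concentrate. Iterating converges to k ≈ 11.2.
Then θ = 61.7/(11.2−1) ≈ 6.04.

k ≈ 11.2, θ ≈ 6.04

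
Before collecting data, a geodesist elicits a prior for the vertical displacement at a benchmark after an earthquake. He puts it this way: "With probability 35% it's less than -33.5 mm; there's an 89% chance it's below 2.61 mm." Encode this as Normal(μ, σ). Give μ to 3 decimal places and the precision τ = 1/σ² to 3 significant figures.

μ = -24.868, τ = 0.00199

For Normal(μ,σ), the p-quantile is μ + z_p·σ. Here z_{0.35} = -0.3853, z_{0.89} = 1.227.
So -33.5 = μ − 0.3853σ and 2.61 = μ + 1.227σ.
Subtracting: σ = (2.61 − -33.5)/(1.227 − (-0.3853)) = 22.403.
Then μ = -33.5 − (-0.3853)·22.403 = -24.868.
Precision τ = 1/σ² = 1/22.4² = 0.00199.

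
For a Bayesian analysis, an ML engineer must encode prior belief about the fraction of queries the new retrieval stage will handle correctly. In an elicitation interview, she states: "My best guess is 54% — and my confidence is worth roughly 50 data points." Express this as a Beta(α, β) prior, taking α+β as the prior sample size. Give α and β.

α = 27, β = 23

Under the effective-sample-size interpretation, Beta(α, β) has prior mean α/(α+β) and prior sample size α+β.
So α+β = 50 and α/(α+β) = 0.54, giving α = 0.54·50 = 27 and β = 50 − 27 = 23.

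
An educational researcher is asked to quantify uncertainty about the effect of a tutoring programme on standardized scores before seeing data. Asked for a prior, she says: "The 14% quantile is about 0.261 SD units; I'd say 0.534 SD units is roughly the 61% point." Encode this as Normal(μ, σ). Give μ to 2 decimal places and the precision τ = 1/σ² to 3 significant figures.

The p-quantile of Normal(μ,σ) is μ + z_p·σ, with z_{0.14} = -1.08 and z_{0.61} = 0.2793.
Eliminate σ: μ = (z₂·x₁ − z₁·x₂)/(z₂ − z₁) = (0.2793·0.261 − (-1.08)·0.534)/1.36 = 0.48.
Then σ = (x₂ − x₁)/(z₂ − z₁) = (0.534 − 0.261)/1.36 = 0.20.
Precision τ = 1/σ² = 1/0.2008² = 24.8.

μ = 0.48, τ = 24.8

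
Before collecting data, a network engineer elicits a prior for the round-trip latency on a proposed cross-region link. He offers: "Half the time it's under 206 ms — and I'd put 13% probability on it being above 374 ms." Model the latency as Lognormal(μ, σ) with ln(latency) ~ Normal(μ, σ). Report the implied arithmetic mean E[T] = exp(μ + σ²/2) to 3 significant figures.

If T ~ Lognormal(μ,σ) then ln T ~ Normal(μ,σ), so the p-quantile of ln T is μ + z_p·σ.
ln(206) = 5.328 and ln(374) = 5.924; z_{0.5} = 0, z_{0.87} = 1.126.
σ = (5.924 − 5.328)/(1.126 − (0)) = 0.529.
μ = 5.328 − (0)·0.529 = 5.328.
E[T] = exp(μ + σ²/2) = exp(5.328 + 0.1402) = 237 ms.

E[T] ≈ 237 ms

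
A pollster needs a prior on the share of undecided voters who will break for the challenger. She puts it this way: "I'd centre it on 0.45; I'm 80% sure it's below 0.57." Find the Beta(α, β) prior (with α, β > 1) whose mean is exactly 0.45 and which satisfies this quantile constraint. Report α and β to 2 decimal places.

With mean 0.45 fixed, write α = 0.45s, β = 0.55s where s = α+β.
Need P(θ < 0.57) = 0.8 under Beta(0.45s, 0.55s). Normal approximation: (q−m)/√(m(1−m)/s) ≈ z_{0.8} = 0.842, so s ≈ 0.45·0.55·(0.842)²/(0.57−0.45)² = 12.2.
At s = 12.2: P(θ<0.57) ≈ 0.800. Adjusting to match 0.8 gives s ≈ 12.15.
So α = 0.45·12.15 ≈ 5.47, β = 0.55·12.15 ≈ 6.68.

α ≈ 5.47, β ≈ 6.68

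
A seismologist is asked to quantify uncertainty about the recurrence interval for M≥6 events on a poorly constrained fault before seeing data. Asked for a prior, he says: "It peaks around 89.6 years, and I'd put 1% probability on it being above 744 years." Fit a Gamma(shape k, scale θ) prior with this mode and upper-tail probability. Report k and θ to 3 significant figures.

Gamma(k,θ) with k>1 has mode (k−1)θ, so θ = 89.6/(k−1).
Need P(X < 744) = 0.99 with θ tied to k this way. Start at k = 2, θ = 89.6: P(X<744) ≈ 0.998.
Too high — lower k to spread out. Iterating converges to k ≈ 1.74.
Then θ = 89.6/(1.74−1) ≈ 121.

k ≈ 1.74, θ ≈ 121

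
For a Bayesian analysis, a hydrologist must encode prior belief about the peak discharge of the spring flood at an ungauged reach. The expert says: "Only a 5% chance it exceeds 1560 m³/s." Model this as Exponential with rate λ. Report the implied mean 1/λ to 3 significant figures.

P(T > 1560.0) = e^(−λ·1560.0) = 0.05, so λ = −ln(0.05)/1560.0 = 0.00192.
Mean = 1/λ = 521 m³/s.

mean ≈ 521 m³/s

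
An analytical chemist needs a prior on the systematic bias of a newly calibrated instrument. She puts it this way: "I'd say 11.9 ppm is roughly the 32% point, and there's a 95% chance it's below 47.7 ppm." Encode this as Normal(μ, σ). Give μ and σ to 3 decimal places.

The p-quantile of Normal(μ,σ) is μ + z_p·σ, with z_{0.32} = -0.4677 and z_{0.95} = 1.645.
Eliminate σ: μ = (z₂·x₁ − z₁·x₂)/(z₂ − z₁) = (1.645·11.9 − (-0.4677)·47.7)/2.113 = 19.826.
Then σ = (x₂ − x₁)/(z₂ − z₁) = (47.7 − 11.9)/2.113 = 16.946.

μ = 19.826, σ = 16.946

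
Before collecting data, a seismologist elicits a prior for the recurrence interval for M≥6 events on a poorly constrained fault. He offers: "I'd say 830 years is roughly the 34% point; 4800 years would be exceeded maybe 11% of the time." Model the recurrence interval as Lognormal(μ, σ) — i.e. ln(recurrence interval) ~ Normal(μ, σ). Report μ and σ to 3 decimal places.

μ ≈ 7.163, σ ≈ 1.071

If T ~ Lognormal(μ,σ) then ln T ~ Normal(μ,σ), so the p-quantile of ln T is μ + z_p·σ.
ln(830) = 6.721 and ln(4800) = 8.476; z_{0.34} = -0.4125, z_{0.89} = 1.227.
σ = (8.476 − 6.721)/(1.227 − (-0.4125)) = 1.071.
μ = 6.721 − (-0.4125)·1.071 = 7.163.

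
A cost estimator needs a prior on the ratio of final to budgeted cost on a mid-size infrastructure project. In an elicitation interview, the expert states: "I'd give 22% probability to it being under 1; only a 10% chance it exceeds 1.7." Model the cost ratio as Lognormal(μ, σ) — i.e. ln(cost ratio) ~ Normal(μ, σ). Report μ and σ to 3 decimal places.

If T ~ Lognormal(μ,σ) then ln T ~ Normal(μ,σ), so the p-quantile of ln T is μ + z_p·σ.
ln(1) = 0 and ln(1.7) = 0.5306; z_{0.22} = -0.7722, z_{0.9} = 1.282.
σ = (0.5306 − 0)/(1.282 − (-0.7722)) = 0.258.
μ = 0 − (-0.7722)·0.258 = 0.200.

μ ≈ 0.200, σ ≈ 0.258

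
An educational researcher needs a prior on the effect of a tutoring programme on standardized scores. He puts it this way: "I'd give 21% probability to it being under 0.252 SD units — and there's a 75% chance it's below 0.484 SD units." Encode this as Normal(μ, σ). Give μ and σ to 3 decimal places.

For Normal(μ,σ), the p-quantile is μ + z_p·σ. Here z_{0.21} = -0.8064, z_{0.75} = 0.6745.
So 0.252 = μ − 0.8064σ and 0.484 = μ + 0.6745σ.
Subtracting: σ = (0.484 − 0.252)/(0.6745 − (-0.8064)) = 0.157.
Then μ = 0.252 − (-0.8064)·0.157 = 0.378.

μ = 0.378, σ = 0.157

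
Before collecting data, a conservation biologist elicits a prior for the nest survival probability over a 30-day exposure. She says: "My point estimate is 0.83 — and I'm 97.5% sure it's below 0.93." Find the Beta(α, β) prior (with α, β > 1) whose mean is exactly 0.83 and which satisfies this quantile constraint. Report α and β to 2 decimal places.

α ≈ 31.59, β ≈ 6.47

With mean 0.83 fixed, write α = 0.83s, β = 0.17s where s = α+β.
Need P(θ < 0.93) = 0.975 under Beta(0.83s, 0.17s). Normal approximation: (q−m)/√(m(1−m)/s) ≈ z_{0.975} = 1.96, so s ≈ 0.83·0.17·(1.96)²/(0.93−0.83)² = 54.2.
At s = 54.2: P(θ<0.93) ≈ 0.991. Adjusting to match 0.975 gives s ≈ 38.06.
So α = 0.83·38.06 ≈ 31.59, β = 0.17·38.06 ≈ 6.47.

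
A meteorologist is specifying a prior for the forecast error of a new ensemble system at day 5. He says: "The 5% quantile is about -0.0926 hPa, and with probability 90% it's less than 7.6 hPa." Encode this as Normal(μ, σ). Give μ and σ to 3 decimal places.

The p-quantile of Normal(μ,σ) is μ + z_p·σ, with z_{0.05} = -1.645 and z_{0.9} = 1.282.
Eliminate σ: μ = (z₂·x₁ − z₁·x₂)/(z₂ − z₁) = (1.282·-0.0926 − (-1.645)·7.6)/2.926 = 4.231.
Then σ = (x₂ − x₁)/(z₂ − z₁) = (7.6 − -0.0926)/2.926 = 2.629.

μ = 4.231, σ = 2.629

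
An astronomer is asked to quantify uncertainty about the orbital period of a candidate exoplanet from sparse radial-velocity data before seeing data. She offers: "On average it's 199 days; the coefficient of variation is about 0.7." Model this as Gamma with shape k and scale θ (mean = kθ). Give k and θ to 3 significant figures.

k ≈ 2.04, θ ≈ 97.5

For Gamma(k, scale θ): mean = kθ, variance = kθ², so CV = 1/√k.
CV = 0.7, hence k = 1/CV² = 2.04.
Then θ = mean/k = 199/2.04 = 97.5.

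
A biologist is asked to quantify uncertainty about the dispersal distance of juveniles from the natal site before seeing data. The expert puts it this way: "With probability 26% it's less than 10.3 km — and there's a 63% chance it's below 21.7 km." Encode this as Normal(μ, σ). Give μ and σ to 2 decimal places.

For Normal(μ,σ), the p-quantile is μ + z_p·σ. Here z_{0.26} = -0.6433, z_{0.63} = 0.3319.
So 10.3 = μ − 0.6433σ and 21.7 = μ + 0.3319σ.
Subtracting: σ = (21.7 − 10.3)/(0.3319 − (-0.6433)) = 11.69.
Then μ = 10.3 − (-0.6433)·11.69 = 17.82.

μ = 17.82, σ = 11.69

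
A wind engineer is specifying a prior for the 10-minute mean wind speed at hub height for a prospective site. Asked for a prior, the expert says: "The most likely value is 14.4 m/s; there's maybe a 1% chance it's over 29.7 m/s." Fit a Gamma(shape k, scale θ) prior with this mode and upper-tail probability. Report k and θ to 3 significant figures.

k ≈ 10.3, θ ≈ 1.55

Gamma(k,θ) with k>1 has mode (k−1)θ, so θ = 14.4/(k−1).
Need P(X < 29.7) = 0.99 with θ tied to k this way. Start at k = 2, θ = 14.4: P(X<29.7) ≈ 0.611.
Too low — raise k to concentrate. Iterating converges to k ≈ 10.3.
Then θ = 14.4/(10.3−1) ≈ 1.55.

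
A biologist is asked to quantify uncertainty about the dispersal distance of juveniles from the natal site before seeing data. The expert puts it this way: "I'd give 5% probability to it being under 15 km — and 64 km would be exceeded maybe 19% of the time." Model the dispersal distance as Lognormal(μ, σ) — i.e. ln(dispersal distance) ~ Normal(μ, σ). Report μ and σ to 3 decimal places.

If T ~ Lognormal(μ,σ) then ln T ~ Normal(μ,σ), so the p-quantile of ln T is μ + z_p·σ.
ln(15) = 2.708 and ln(64) = 4.159; z_{0.05} = -1.645, z_{0.81} = 0.8779.
σ = (4.159 − 2.708)/(0.8779 − (-1.645)) = 0.575.
μ = 2.708 − (-1.645)·0.575 = 3.654.

μ ≈ 3.654, σ ≈ 0.575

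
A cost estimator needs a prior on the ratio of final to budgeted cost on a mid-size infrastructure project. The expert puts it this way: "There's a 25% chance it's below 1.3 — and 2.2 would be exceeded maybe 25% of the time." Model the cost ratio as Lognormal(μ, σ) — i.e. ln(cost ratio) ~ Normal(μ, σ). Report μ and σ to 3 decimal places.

μ ≈ 0.525, σ ≈ 0.390

If T ~ Lognormal(μ,σ) then ln T ~ Normal(μ,σ), so the p-quantile of ln T is μ + z_p·σ.
ln(1.3) = 0.2624 and ln(2.2) = 0.7885; z_{0.25} = -0.6745, z_{0.75} = 0.6745.
σ = (0.7885 − 0.2624)/(0.6745 − (-0.6745)) = 0.390.
μ = 0.2624 − (-0.6745)·0.390 = 0.525.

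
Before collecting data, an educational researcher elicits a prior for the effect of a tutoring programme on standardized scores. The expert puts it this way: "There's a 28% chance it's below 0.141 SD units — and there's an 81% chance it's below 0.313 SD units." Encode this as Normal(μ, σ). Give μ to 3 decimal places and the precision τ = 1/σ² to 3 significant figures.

For Normal(μ,σ), the p-quantile is μ + z_p·σ. Here z_{0.28} = -0.5828, z_{0.81} = 0.8779.
So 0.141 = μ − 0.5828σ and 0.313 = μ + 0.8779σ.
Subtracting: σ = (0.313 − 0.141)/(0.8779 − (-0.5828)) = 0.118.
Then μ = 0.141 − (-0.5828)·0.118 = 0.210.
Precision τ = 1/σ² = 1/0.1177² = 72.1.

μ = 0.210, τ = 72.1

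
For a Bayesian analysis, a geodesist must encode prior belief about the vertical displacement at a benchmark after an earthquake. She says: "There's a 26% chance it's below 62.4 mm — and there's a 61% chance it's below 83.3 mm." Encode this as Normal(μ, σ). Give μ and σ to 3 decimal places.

μ = 76.973, σ = 22.652

The p-quantile of Normal(μ,σ) is μ + z_p·σ, with z_{0.26} = -0.6433 and z_{0.61} = 0.2793.
Eliminate σ: μ = (z₂·x₁ − z₁·x₂)/(z₂ − z₁) = (0.2793·62.4 − (-0.6433)·83.3)/0.9227 = 76.973.
Then σ = (x₂ − x₁)/(z₂ − z₁) = (83.3 − 62.4)/0.9227 = 22.652.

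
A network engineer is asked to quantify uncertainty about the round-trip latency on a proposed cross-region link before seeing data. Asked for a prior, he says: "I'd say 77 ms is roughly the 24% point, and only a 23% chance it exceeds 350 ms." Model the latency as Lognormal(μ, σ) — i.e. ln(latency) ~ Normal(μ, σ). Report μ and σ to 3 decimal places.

μ ≈ 5.084, σ ≈ 1.048

If T ~ Lognormal(μ,σ) then ln T ~ Normal(μ,σ), so the p-quantile of ln T is μ + z_p·σ.
ln(77) = 4.344 and ln(350) = 5.858; z_{0.24} = -0.7063, z_{0.77} = 0.7388.
σ = (5.858 − 4.344)/(0.7388 − (-0.7063)) = 1.048.
μ = 4.344 − (-0.7063)·1.048 = 5.084.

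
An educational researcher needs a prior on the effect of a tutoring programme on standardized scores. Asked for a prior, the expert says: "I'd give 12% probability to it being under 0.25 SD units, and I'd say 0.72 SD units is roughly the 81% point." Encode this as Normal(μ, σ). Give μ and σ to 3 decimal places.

The p-quantile of Normal(μ,σ) is μ + z_p·σ, with z_{0.12} = -1.175 and z_{0.81} = 0.8779.
Eliminate σ: μ = (z₂·x₁ − z₁·x₂)/(z₂ − z₁) = (0.8779·0.25 − (-1.175)·0.72)/2.053 = 0.519.
Then σ = (x₂ − x₁)/(z₂ − z₁) = (0.72 − 0.25)/2.053 = 0.229.

μ = 0.519, σ = 0.229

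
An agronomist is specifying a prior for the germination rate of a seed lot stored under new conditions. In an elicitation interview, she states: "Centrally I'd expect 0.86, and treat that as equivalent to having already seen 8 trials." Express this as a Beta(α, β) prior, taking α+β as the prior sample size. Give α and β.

α = 6.88, β = 1.12

Under the effective-sample-size interpretation, Beta(α, β) has prior mean α/(α+β) and prior sample size α+β.
So α+β = 8 and α/(α+β) = 0.86, giving α = 0.86·8 = 6.88 and β = 8 − 6.88 = 1.12.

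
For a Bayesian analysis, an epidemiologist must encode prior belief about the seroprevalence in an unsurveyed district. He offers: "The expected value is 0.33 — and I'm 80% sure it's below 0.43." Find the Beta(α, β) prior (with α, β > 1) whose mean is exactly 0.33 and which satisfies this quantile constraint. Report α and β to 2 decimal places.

α ≈ 4.95, β ≈ 10.05

With mean 0.33 fixed, write α = 0.33s, β = 0.67s where s = α+β.
Need P(θ < 0.43) = 0.8 under Beta(0.33s, 0.67s). Normal approximation: (q−m)/√(m(1−m)/s) ≈ z_{0.8} = 0.842, so s ≈ 0.33·0.67·(0.842)²/(0.43−0.33)² = 15.7.
At s = 15.7: P(θ<0.43) ≈ 0.805. Adjusting to match 0.8 gives s ≈ 15.00.
So α = 0.33·15.00 ≈ 4.95, β = 0.67·15.00 ≈ 10.05.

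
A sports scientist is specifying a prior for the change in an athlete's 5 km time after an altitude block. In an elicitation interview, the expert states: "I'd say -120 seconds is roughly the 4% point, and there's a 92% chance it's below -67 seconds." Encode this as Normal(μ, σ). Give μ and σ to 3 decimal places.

For Normal(μ,σ), the p-quantile is μ + z_p·σ. Here z_{0.04} = -1.751, z_{0.92} = 1.405.
So -120 = μ − 1.751σ and -67 = μ + 1.405σ.
Subtracting: σ = (-67 − -120)/(1.405 − (-1.751)) = 16.795.
Then μ = -120 − (-1.751)·16.795 = -90.598.

μ = -90.598, σ = 16.795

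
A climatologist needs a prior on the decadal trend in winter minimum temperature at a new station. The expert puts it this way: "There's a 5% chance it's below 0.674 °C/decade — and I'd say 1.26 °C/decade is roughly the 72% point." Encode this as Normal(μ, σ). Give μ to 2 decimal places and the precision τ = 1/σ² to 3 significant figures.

The p-quantile of Normal(μ,σ) is μ + z_p·σ, with z_{0.05} = -1.645 and z_{0.72} = 0.5828.
Eliminate σ: μ = (z₂·x₁ − z₁·x₂)/(z₂ − z₁) = (0.5828·0.674 − (-1.645)·1.26)/2.228 = 1.11.
Then σ = (x₂ − x₁)/(z₂ − z₁) = (1.26 − 0.674)/2.228 = 0.26.
Precision τ = 1/σ² = 1/0.2631² = 14.5.

μ = 1.11, τ = 14.5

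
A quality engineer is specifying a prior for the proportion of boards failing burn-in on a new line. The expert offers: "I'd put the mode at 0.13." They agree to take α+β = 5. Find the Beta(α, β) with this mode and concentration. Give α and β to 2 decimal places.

For α,β > 1 the Beta mode is (α−1)/(α+β−2). With α+β = 5, the mode is (α−1)/3.
Set (α−1)/3 = 0.13 → α = 1 + 0.13·3 = 1.39.
β = 5 − α = 3.61.

α = 1.39, β = 3.61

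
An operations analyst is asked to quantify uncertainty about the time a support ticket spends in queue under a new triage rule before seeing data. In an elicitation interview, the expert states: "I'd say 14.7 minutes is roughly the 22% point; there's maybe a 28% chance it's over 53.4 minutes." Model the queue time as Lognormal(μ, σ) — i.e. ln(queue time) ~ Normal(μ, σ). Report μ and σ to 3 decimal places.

If T ~ Lognormal(μ,σ) then ln T ~ Normal(μ,σ), so the p-quantile of ln T is μ + z_p·σ.
ln(14.7) = 2.688 and ln(53.4) = 3.978; z_{0.22} = -0.7722, z_{0.72} = 0.5828.
σ = (3.978 − 2.688)/(0.5828 − (-0.7722)) = 0.952.
μ = 2.688 − (-0.7722)·0.952 = 3.423.

μ ≈ 3.423, σ ≈ 0.952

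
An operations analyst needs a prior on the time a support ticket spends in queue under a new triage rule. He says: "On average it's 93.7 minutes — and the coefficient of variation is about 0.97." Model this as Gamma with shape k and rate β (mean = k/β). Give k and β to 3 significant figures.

k ≈ 1.06, β ≈ 0.0113

For Gamma(k, rate β): mean = k/β, variance = k/β², so CV = 1/√k.
CV = 0.97, hence k = 1/CV² = 1.06.
Then β = k/mean = 1.06/93.7 = 0.0113.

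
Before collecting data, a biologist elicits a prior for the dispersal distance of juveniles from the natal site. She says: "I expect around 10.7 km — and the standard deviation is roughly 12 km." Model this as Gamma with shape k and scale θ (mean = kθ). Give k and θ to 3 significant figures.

k ≈ 0.795, θ ≈ 13.5

For Gamma(k, scale θ): mean = kθ, variance = kθ², so CV = 1/√k.
CV = SD/mean = 12/10.7 = 1.121, hence k = 1/CV² = 0.795.
Then θ = mean/k = 10.7/0.795 = 13.5.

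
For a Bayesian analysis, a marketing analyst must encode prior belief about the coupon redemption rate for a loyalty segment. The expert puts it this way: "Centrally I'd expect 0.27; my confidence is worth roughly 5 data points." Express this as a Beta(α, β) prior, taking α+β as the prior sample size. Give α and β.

α = 1.35, β = 3.65

Under the effective-sample-size interpretation, Beta(α, β) has prior mean α/(α+β) and prior sample size α+β.
So α+β = 5 and α/(α+β) = 0.27, giving α = 0.27·5 = 1.35 and β = 5 − 1.35 = 3.65.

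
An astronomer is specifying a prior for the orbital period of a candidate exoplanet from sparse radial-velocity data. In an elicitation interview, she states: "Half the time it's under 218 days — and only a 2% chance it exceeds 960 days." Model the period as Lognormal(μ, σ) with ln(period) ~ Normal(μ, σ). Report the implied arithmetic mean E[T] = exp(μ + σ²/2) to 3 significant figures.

E[T] ≈ 283 days

If T ~ Lognormal(μ,σ) then ln T ~ Normal(μ,σ), so the p-quantile of ln T is μ + z_p·σ.
ln(218) = 5.384 and ln(960) = 6.867; z_{0.5} = 0, z_{0.98} = 2.054.
σ = (6.867 − 5.384)/(2.054 − (0)) = 0.722.
μ = 5.384 − (0)·0.722 = 5.384.
E[T] = exp(μ + σ²/2) = exp(5.384 + 0.2605) = 283 days.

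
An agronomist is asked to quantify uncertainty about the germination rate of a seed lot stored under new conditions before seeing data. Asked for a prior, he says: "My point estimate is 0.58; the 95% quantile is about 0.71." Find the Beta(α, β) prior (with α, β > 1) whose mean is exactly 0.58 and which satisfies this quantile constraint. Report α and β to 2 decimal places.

With mean 0.58 fixed, write α = 0.58s, β = 0.42s where s = α+β.
Need P(θ < 0.71) = 0.95 under Beta(0.58s, 0.42s). Normal approximation: (q−m)/√(m(1−m)/s) ≈ z_{0.95} = 1.64, so s ≈ 0.58·0.42·(1.64)²/(0.71−0.58)² = 39.0.
At s = 39.0: P(θ<0.71) ≈ 0.955. Adjusting to match 0.95 gives s ≈ 36.63.
So α = 0.58·36.63 ≈ 21.24, β = 0.42·36.63 ≈ 15.38.

α ≈ 21.24, β ≈ 15.38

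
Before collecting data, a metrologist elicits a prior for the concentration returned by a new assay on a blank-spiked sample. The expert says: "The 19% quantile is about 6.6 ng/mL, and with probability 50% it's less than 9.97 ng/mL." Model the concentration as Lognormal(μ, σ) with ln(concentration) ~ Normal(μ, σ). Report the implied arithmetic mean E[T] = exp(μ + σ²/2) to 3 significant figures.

If T ~ Lognormal(μ,σ) then ln T ~ Normal(μ,σ), so the p-quantile of ln T is μ + z_p·σ.
ln(6.6) = 1.887 and ln(9.97) = 2.3; z_{0.19} = -0.8779, z_{0.5} = 0.
σ = (2.3 − 1.887)/(0 − (-0.8779)) = 0.470.
μ = 1.887 − (-0.8779)·0.470 = 2.300.
E[T] = exp(μ + σ²/2) = exp(2.300 + 0.1104) = 11.1 ng/mL.

E[T] ≈ 11.1 ng/mL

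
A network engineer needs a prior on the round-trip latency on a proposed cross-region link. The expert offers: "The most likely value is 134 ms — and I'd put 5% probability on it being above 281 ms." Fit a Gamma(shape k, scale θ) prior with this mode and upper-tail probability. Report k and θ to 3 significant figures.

Gamma(k,θ) with k>1 has mode (k−1)θ, so θ = 134/(k−1).
Need P(X < 281) = 0.95 with θ tied to k this way. Start at k = 2, θ = 134: P(X<281) ≈ 0.620.
Too low — raise k to concentrate. Iterating converges to k ≈ 6.04.
Then θ = 134/(6.04−1) ≈ 26.6.

k ≈ 6.04, θ ≈ 26.6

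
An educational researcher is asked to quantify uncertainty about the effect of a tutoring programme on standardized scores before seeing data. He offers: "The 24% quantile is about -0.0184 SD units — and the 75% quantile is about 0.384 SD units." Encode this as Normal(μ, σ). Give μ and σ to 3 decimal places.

For Normal(μ,σ), the p-quantile is μ + z_p·σ. Here z_{0.24} = -0.7063, z_{0.75} = 0.6745.
So -0.0184 = μ − 0.7063σ and 0.384 = μ + 0.6745σ.
Subtracting: σ = (0.384 − -0.0184)/(0.6745 − (-0.7063)) = 0.291.
Then μ = -0.0184 − (-0.7063)·0.291 = 0.187.

μ = 0.187, σ = 0.291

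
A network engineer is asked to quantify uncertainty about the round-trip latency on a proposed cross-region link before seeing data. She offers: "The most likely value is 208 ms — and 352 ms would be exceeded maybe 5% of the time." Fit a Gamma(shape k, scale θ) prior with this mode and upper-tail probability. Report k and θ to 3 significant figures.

Gamma(k,θ) with k>1 has mode (k−1)θ, so θ = 208/(k−1).
Need P(X < 352) = 0.95 with θ tied to k this way. Start at k = 2, θ = 208: P(X<352) ≈ 0.504.
Too low — raise k to concentrate. Iterating converges to k ≈ 11.1.
Then θ = 208/(11.1−1) ≈ 20.6.

k ≈ 11.1, θ ≈ 20.6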